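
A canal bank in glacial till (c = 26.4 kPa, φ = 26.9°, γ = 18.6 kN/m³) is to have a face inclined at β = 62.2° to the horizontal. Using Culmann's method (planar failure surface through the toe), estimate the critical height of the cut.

Culmann's analysis gives the critical failure plane at α_cr = (β + φ)/2 = (62.2 + 26.9)/2 = 44.5°, and the critical height
H_c = (4c/γ) · sinβ cosφ / [1 − cos(β − φ)]
    = (4·26.4/18.6) · sin62.2°·cos26.9° / [1 − cos(35.3°)]
    = 5.677 · 0.8846·0.8918 / [1 − 0.8161]
    = 5.677 · 0.7889 / 0.1839
    = 24.36 m

H_c = 24.36 m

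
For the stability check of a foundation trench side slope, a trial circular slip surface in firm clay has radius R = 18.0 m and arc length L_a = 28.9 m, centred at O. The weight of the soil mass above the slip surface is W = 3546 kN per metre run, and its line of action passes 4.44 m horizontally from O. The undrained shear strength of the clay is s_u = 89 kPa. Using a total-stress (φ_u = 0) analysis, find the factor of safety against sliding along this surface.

FS = 2.94

Taking moments about the centre O, the resisting moment is provided by the undrained shear strength acting along the arc:
M_R = s_u·L_a·R = 89·28.90·18.0 = 46297.8 kN·m/m
M_D = W·d = 3546·4.44 = 15744.2 kN·m/m
FS = M_R / M_D = 46297.8 / 15744.2 = 2.941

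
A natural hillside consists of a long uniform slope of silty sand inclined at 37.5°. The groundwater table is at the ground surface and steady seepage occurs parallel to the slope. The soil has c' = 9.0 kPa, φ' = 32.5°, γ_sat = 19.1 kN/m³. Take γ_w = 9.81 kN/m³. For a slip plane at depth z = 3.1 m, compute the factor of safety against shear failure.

FS = 0.72

With seepage parallel to the slope and the water table at the surface, the effective normal stress on the slip plane uses the buoyant unit weight γ' = γ_sat − γ_w while the driving shear stress uses γ_sat:
FS = [c' + γ' z cos²β tanφ'] / [γ_sat z sinβ cosβ]
γ' = 19.1 − 9.81 = 9.29 kN/m³
Numerator = 9.0 + 9.29·3.1·cos²37.5°·tan32.5° = 9.0 + 9.29·3.1·0.6294·0.6371 = 20.548 kPa
Denominator = 19.1·3.1·sin37.5°·cos37.5° = 19.1·3.1·0.6088·0.7934 = 28.596 kPa
FS = 20.548 / 28.596 = 0.719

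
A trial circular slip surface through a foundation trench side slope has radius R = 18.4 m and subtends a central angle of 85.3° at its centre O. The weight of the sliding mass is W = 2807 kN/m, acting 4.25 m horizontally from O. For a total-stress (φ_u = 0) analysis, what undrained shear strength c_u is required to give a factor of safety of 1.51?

FS = c_u·L_a·R / (W·d), so c_u = FS·W·d / (L_a·R).
Arc length L_a = R·θ = 18.4·(85.3°·π/180) = 18.4·1.4888 = 27.39 m
c_u = 1.51·2807·4.25 / (27.39·18.4) = 18013.9 / 504.04 = 35.74 kPa

c_u = 35.7 kPa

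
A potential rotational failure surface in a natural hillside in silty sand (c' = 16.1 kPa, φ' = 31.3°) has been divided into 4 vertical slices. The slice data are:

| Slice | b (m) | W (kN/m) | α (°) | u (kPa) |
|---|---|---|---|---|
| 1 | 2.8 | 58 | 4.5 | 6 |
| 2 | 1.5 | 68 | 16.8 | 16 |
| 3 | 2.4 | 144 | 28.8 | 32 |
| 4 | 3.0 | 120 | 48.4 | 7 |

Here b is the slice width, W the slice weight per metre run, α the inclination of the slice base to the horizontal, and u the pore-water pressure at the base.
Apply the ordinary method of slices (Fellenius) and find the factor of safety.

FS = 1.58

Ordinary method of slices: FS = Σ[c'·Δl_i + (W_i cosα_i − u_i·Δl_i)·tanφ'] / Σ W_i sinα_i, with Δl_i = b_i / cosα_i.
Slice 1: Δl = 2.8/cos4.5° = 2.809 m; N'_1 = 58·cos4.5° − 6·2.809 = 41.0; c'Δl = 45.22; W sinα = 4.6
Slice 2: Δl = 1.5/cos16.8° = 1.567 m; N'_2 = 68·cos16.8° − 16·1.567 = 40.0; c'Δl = 25.23; W sinα = 19.7
Slice 3: Δl = 2.4/cos28.8° = 2.739 m; N'_3 = 144·cos28.8° − 32·2.739 = 38.5; c'Δl = 44.09; W sinα = 69.4
Slice 4: Δl = 3.0/cos48.4° = 4.519 m; N'_4 = 120·cos48.4° − 7·4.519 = 48.0; c'Δl = 72.75; W sinα = 89.7
Σc'Δl = 187.3 kN/m; ΣN' = 167.6 kN/m; ΣW sinα = 183.3 kN/m
Resisting = 187.3 + 167.6·tan31.3° = 187.3 + 101.9 = 289.2 kN/m
FS = 289.2 / 183.3 = 1.578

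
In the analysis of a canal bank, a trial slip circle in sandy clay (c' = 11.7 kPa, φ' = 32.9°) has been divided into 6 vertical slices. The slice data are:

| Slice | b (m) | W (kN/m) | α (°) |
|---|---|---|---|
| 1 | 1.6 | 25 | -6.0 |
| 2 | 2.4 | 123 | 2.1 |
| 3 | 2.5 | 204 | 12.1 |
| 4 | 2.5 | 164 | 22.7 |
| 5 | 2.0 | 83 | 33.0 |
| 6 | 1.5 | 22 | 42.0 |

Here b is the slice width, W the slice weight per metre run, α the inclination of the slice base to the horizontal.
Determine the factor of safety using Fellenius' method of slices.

Ordinary method of slices: FS = Σ[c'·Δl_i + (W_i cosα_i)·tanφ'] / Σ W_i sinα_i, with Δl_i = b_i / cosα_i.
Slice 1: Δl = 1.6/cos(-6.0°) = 1.609 m; N'_1 = 25·cos(-6.0°) = 24.9; c'Δl = 18.82; W sinα = -2.6
Slice 2: Δl = 2.4/cos2.1° = 2.402 m; N'_2 = 123·cos2.1° = 122.9; c'Δl = 28.10; W sinα = 4.5
Slice 3: Δl = 2.5/cos12.1° = 2.557 m; N'_3 = 204·cos12.1° = 199.5; c'Δl = 29.91; W sinα = 42.8
Slice 4: Δl = 2.5/cos22.7° = 2.710 m; N'_4 = 164·cos22.7° = 151.3; c'Δl = 31.71; W sinα = 63.3
Slice 5: Δl = 2.0/cos33.0° = 2.385 m; N'_5 = 83·cos33.0° = 69.6; c'Δl = 27.90; W sinα = 45.2
Slice 6: Δl = 1.5/cos42.0° = 2.018 m; N'_6 = 22·cos42.0° = 16.3; c'Δl = 23.62; W sinα = 14.7
Σc'Δl = 160.1 kN/m; ΣN' = 584.5 kN/m; ΣW sinα = 167.9 kN/m
Resisting = 160.1 + 584.5·tan32.9° = 160.1 + 378.1 = 538.2 kN/m
FS = 538.2 / 167.9 = 3.206

FS = 3.21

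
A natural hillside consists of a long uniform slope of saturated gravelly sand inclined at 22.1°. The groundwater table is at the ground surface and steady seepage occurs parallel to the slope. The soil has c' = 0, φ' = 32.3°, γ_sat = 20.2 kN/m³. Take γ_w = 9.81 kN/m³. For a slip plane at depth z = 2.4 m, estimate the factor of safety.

FS = 0.80

With seepage parallel to the slope and the water table at the surface, the effective normal stress on the slip plane uses the buoyant unit weight γ' = γ_sat − γ_w while the driving shear stress uses γ_sat:
FS = [c' + γ' z cos²β tanφ'] / [γ_sat z sinβ cosβ]
(For c' = 0 this reduces to FS = (γ'/γ_sat)·tanφ'/tanβ.)
γ' = 20.2 − 9.81 = 10.39 kN/m³
Numerator = 0.0 + 10.39·2.4·cos²22.1°·tan32.3° = 0.0 + 10.39·2.4·0.8585·0.6322 = 13.533 kPa
Denominator = 20.2·2.4·sin22.1°·cos22.1° = 20.2·2.4·0.3762·0.9265 = 16.899 kPa
FS = 13.533 / 16.899 = 0.801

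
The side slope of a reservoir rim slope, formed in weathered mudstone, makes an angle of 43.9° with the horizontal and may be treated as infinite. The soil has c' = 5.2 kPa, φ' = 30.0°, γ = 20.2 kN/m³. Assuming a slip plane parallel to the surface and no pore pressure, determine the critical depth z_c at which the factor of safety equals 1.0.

Setting FS = 1.00 in FS = [c' + γz cos²β tanφ'] / [γz sinβ cosβ] and solving for z:
z = c' / [γ cosβ (FS·sinβ − cosβ·tanφ')]
  = 5.2 / [20.2·cos43.9°·(1.00·sin43.9° − cos43.9°·tan30.0°)]
  = 5.2 / [20.2·0.7206·(1.00·0.6934 − 0.7206·0.5774)]
  = 5.2 / 4.0375 = 1.288 m

z_c = 1.29 m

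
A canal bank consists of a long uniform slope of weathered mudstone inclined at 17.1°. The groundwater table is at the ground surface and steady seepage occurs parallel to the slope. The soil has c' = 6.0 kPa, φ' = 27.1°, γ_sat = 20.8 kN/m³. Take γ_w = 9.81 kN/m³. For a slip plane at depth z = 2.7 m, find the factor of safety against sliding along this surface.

With seepage parallel to the slope and the water table at the surface, the effective normal stress on the slip plane uses the buoyant unit weight γ' = γ_sat − γ_w while the driving shear stress uses γ_sat:
FS = [c' + γ' z cos²β tanφ'] / [γ_sat z sinβ cosβ]
γ' = 20.8 − 9.81 = 10.99 kN/m³
Numerator = 6.0 + 10.99·2.7·cos²17.1°·tan27.1° = 6.0 + 10.99·2.7·0.9135·0.5117 = 19.872 kPa
Denominator = 20.8·2.7·sin17.1°·cos17.1° = 20.8·2.7·0.2940·0.9558 = 15.783 kPa
FS = 19.872 / 15.783 = 1.259

FS = 1.26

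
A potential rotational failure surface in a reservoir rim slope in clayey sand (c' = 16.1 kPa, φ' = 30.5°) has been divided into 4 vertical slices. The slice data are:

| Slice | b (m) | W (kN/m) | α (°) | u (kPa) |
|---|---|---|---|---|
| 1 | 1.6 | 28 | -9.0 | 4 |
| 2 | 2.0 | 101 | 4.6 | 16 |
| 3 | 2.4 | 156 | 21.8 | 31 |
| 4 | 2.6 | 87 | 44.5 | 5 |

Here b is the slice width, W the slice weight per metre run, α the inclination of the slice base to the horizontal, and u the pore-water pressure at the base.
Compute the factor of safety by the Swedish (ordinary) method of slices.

FS = 2.25

Ordinary method of slices: FS = Σ[c'·Δl_i + (W_i cosα_i − u_i·Δl_i)·tanφ'] / Σ W_i sinα_i, with Δl_i = b_i / cosα_i.
Slice 1: Δl = 1.6/cos(-9.0°) = 1.620 m; N'_1 = 28·cos(-9.0°) − 4·1.620 = 21.2; c'Δl = 26.08; W sinα = -4.4
Slice 2: Δl = 2.0/cos4.6° = 2.006 m; N'_2 = 101·cos4.6° − 16·2.006 = 68.6; c'Δl = 32.30; W sinα = 8.1
Slice 3: Δl = 2.4/cos21.8° = 2.585 m; N'_3 = 156·cos21.8° − 31·2.585 = 64.7; c'Δl = 41.62; W sinα = 57.9
Slice 4: Δl = 2.6/cos44.5° = 3.645 m; N'_4 = 87·cos44.5° − 5·3.645 = 43.8; c'Δl = 58.69; W sinα = 61.0
Σc'Δl = 158.7 kN/m; ΣN' = 198.3 kN/m; ΣW sinα = 122.6 kN/m
Resisting = 158.7 + 198.3·tan30.5° = 158.7 + 116.8 = 275.5 kN/m
FS = 275.5 / 122.6 = 2.246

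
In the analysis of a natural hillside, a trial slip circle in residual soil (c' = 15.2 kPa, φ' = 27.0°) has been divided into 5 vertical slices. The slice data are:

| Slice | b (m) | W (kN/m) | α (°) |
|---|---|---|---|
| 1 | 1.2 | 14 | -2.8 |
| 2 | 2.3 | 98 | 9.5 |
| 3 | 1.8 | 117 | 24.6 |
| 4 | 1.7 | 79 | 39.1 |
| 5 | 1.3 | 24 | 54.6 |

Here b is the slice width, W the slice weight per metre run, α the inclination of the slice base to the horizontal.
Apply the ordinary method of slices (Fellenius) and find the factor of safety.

Ordinary method of slices: FS = Σ[c'·Δl_i + (W_i cosα_i)·tanφ'] / Σ W_i sinα_i, with Δl_i = b_i / cosα_i.
Slice 1: Δl = 1.2/cos(-2.8°) = 1.201 m; N'_1 = 14·cos(-2.8°) = 14.0; c'Δl = 18.26; W sinα = -0.7
Slice 2: Δl = 2.3/cos9.5° = 2.332 m; N'_2 = 98·cos9.5° = 96.7; c'Δl = 35.45; W sinα = 16.2
Slice 3: Δl = 1.8/cos24.6° = 1.980 m; N'_3 = 117·cos24.6° = 106.4; c'Δl = 30.09; W sinα = 48.7
Slice 4: Δl = 1.7/cos39.1° = 2.191 m; N'_4 = 79·cos39.1° = 61.3; c'Δl = 33.30; W sinα = 49.8
Slice 5: Δl = 1.3/cos54.6° = 2.244 m; N'_5 = 24·cos54.6° = 13.9; c'Δl = 34.11; W sinα = 19.6
Σc'Δl = 151.2 kN/m; ΣN' = 292.2 kN/m; ΣW sinα = 133.6 kN/m
Resisting = 151.2 + 292.2·tan27.0° = 151.2 + 148.9 = 300.1 kN/m
FS = 300.1 / 133.6 = 2.247

FS = 2.25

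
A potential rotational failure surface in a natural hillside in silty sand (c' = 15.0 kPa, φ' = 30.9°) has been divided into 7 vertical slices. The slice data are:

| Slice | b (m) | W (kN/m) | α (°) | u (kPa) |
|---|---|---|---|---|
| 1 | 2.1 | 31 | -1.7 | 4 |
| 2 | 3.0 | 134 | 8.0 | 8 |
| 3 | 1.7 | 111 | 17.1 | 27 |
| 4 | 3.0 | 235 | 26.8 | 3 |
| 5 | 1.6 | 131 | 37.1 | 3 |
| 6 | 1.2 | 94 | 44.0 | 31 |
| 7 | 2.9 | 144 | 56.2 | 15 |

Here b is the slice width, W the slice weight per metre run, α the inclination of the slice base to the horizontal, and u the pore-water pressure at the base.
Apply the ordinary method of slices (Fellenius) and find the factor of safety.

FS = 1.40

Ordinary method of slices: FS = Σ[c'·Δl_i + (W_i cosα_i − u_i·Δl_i)·tanφ'] / Σ W_i sinα_i, with Δl_i = b_i / cosα_i.
Slice 1: Δl = 2.1/cos(-1.7°) = 2.101 m; N'_1 = 31·cos(-1.7°) − 4·2.101 = 22.6; c'Δl = 31.51; W sinα = -0.9
Slice 2: Δl = 3.0/cos8.0° = 3.029 m; N'_2 = 134·cos8.0° − 8·3.029 = 108.5; c'Δl = 45.44; W sinα = 18.6
Slice 3: Δl = 1.7/cos17.1° = 1.779 m; N'_3 = 111·cos17.1° − 27·1.779 = 58.1; c'Δl = 26.68; W sinα = 32.6
Slice 4: Δl = 3.0/cos26.8° = 3.361 m; N'_4 = 235·cos26.8° − 3·3.361 = 199.7; c'Δl = 50.42; W sinα = 106.0
Slice 5: Δl = 1.6/cos37.1° = 2.006 m; N'_5 = 131·cos37.1° − 3·2.006 = 98.5; c'Δl = 30.09; W sinα = 79.0
Slice 6: Δl = 1.2/cos44.0° = 1.668 m; N'_6 = 94·cos44.0° − 31·1.668 = 15.9; c'Δl = 25.02; W sinα = 65.3
Slice 7: Δl = 2.9/cos56.2° = 5.213 m; N'_7 = 144·cos56.2° − 15·5.213 = 1.9; c'Δl = 78.20; W sinα = 119.7
Σc'Δl = 287.4 kN/m; ΣN' = 505.1 kN/m; ΣW sinα = 420.3 kN/m
Resisting = 287.4 + 505.1·tan30.9° = 287.4 + 302.3 = 589.6 kN/m
FS = 589.6 / 420.3 = 1.403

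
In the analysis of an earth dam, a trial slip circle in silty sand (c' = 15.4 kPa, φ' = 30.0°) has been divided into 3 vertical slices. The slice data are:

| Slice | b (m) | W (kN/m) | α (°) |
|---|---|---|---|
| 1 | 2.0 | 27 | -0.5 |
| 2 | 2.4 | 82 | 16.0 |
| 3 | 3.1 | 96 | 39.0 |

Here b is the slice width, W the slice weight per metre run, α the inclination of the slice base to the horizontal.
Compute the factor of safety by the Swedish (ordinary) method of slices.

Ordinary method of slices: FS = Σ[c'·Δl_i + (W_i cosα_i)·tanφ'] / Σ W_i sinα_i, with Δl_i = b_i / cosα_i.
Slice 1: Δl = 2.0/cos(-0.5°) = 2.000 m; N'_1 = 27·cos(-0.5°) = 27.0; c'Δl = 30.80; W sinα = -0.2
Slice 2: Δl = 2.4/cos16.0° = 2.497 m; N'_2 = 82·cos16.0° = 78.8; c'Δl = 38.45; W sinα = 22.6
Slice 3: Δl = 3.1/cos39.0° = 3.989 m; N'_3 = 96·cos39.0° = 74.6; c'Δl = 61.43; W sinα = 60.4
Σc'Δl = 130.7 kN/m; ΣN' = 180.4 kN/m; ΣW sinα = 82.8 kN/m
Resisting = 130.7 + 180.4·tan30.0° = 130.7 + 104.2 = 234.9 kN/m
FS = 234.9 / 82.8 = 2.837

FS = 2.84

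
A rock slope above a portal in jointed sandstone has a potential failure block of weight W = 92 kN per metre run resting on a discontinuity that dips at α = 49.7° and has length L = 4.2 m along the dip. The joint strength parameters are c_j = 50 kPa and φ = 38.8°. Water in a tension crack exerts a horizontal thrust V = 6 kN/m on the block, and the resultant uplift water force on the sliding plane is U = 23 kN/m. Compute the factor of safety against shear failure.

FS = 3.18

Resolving the block weight along and normal to the plane and applying the Mohr–Coulomb strength on the joint:
N' = W cosα − U − V sinα = 92·cos49.7° − 23 − 6·sin49.7° = 31.9 kN/m
Driving force T = W sinα + V cosα = 92·sin49.7° + 6·cos49.7° = 74.0 kN/m
Resisting force R = c_j·L + N'·tanφ = 50·4.2 + 31.9·tan38.8° = 210.0 + 25.7 = 235.7 kN/m
FS = R / T = 235.7 / 74.0 = 3.183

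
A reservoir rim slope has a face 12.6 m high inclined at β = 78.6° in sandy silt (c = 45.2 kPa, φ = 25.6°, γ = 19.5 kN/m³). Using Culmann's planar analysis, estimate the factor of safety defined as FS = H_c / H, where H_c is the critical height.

H_c = (4c/γ) · sinβ cosφ / [1 − cos(β − φ)]
    = (4·45.2/19.5) · sin78.6°·cos25.6° / [1 − cos53.0°]
    = 9.272 · 0.8840 / 0.3982 = 20.59 m
FS = H_c / H = 20.59 / 12.6 = 1.634

FS = 1.63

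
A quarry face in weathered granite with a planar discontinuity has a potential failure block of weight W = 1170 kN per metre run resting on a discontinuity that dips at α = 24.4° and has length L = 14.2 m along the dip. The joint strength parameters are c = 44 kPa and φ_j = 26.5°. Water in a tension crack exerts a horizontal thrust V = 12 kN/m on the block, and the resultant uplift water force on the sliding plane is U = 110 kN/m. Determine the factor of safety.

Resolving the block weight along and normal to the plane and applying the Mohr–Coulomb strength on the joint:
N' = W cosα − U − V sinα = 1170·cos24.4° − 110 − 12·sin24.4° = 950.5 kN/m
Driving force T = W sinα + V cosα = 1170·sin24.4° + 12·cos24.4° = 494.3 kN/m
Resisting force R = c·L + N'·tanφ_j = 44·14.2 + 950.5·tan26.5° = 624.8 + 473.9 = 1098.7 kN/m
FS = R / T = 1098.7 / 494.3 = 2.223

FS = 2.22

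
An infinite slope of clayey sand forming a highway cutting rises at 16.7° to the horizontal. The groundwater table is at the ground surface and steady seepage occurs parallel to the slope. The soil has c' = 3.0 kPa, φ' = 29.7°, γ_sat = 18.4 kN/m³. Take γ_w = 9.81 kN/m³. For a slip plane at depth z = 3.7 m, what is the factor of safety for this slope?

FS = 1.05

With seepage parallel to the slope and the water table at the surface, the effective normal stress on the slip plane uses the buoyant unit weight γ' = γ_sat − γ_w while the driving shear stress uses γ_sat:
FS = [c' + γ' z cos²β tanφ'] / [γ_sat z sinβ cosβ]
γ' = 18.4 − 9.81 = 8.59 kN/m³
Numerator = 3.0 + 8.59·3.7·cos²16.7°·tan29.7° = 3.0 + 8.59·3.7·0.9174·0.5704 = 19.632 kPa
Denominator = 18.4·3.7·sin16.7°·cos16.7° = 18.4·3.7·0.2874·0.9578 = 18.738 kPa
FS = 19.632 / 18.738 = 1.048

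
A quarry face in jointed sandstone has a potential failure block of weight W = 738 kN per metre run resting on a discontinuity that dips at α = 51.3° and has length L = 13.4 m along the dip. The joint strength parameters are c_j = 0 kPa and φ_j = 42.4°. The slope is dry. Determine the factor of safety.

FS = 0.73

Resolving the block weight along and normal to the plane and applying the Mohr–Coulomb strength on the joint:
N' = W cosα = 738·cos51.3° = 461.4 kN/m
Driving force T = W sinα = 738·sin51.3° = 576.0 kN/m
Resisting force R = c_j·L + N'·tanφ_j = 0·13.4 + 461.4·tan42.4° = 0.0 + 421.3 = 421.3 kN/m
FS = R / T = 421.3 / 576.0 = 0.732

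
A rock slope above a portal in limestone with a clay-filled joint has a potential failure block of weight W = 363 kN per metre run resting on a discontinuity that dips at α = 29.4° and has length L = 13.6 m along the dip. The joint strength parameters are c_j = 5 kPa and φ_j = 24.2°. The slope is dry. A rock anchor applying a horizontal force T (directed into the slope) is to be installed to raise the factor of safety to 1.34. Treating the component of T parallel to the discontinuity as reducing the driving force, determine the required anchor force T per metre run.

T = 21 kN/m

Resolving forces along and normal to the sliding plane, with the horizontal anchor force T adding T·sinα to the effective normal force and T·cosα acting up the plane against the driving force:
FS = [c_jL + (W cosα + T sinα) tanφ_j] / [W sinα − T cosα]
Without the anchor: N' = 316.3 kN/m, driving T_d = 178.2 kN/m, resisting R = 5·13.6 + 316.3·tan24.2° = 210.1 kN/m, FS = 1.18.
Setting FS = 1.34 and solving for T:
1.34·(178.2 − T cos29.4°) = 210.1 + T sin29.4°·tan24.2°
T·(sin29.4°·tan24.2° + 1.34·cos29.4°) = 1.34·178.2 − 210.1
T·(0.4909·0.4494 + 1.34·0.8712) = 238.8 − 210.1 = 28.7
T·1.3880 = 28.7
T = 20.6 kN/m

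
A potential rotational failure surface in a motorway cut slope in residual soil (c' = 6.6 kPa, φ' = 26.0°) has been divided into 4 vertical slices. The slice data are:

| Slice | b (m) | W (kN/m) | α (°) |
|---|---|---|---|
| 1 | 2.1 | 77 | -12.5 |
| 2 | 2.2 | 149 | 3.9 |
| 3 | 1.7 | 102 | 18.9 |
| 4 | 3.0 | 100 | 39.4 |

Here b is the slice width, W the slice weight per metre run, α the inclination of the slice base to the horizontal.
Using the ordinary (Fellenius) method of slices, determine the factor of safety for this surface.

FS = 2.89

Ordinary method of slices: FS = Σ[c'·Δl_i + (W_i cosα_i)·tanφ'] / Σ W_i sinα_i, with Δl_i = b_i / cosα_i.
Slice 1: Δl = 2.1/cos(-12.5°) = 2.151 m; N'_1 = 77·cos(-12.5°) = 75.2; c'Δl = 14.20; W sinα = -16.7
Slice 2: Δl = 2.2/cos3.9° = 2.205 m; N'_2 = 149·cos3.9° = 148.7; c'Δl = 14.55; W sinα = 10.1
Slice 3: Δl = 1.7/cos18.9° = 1.797 m; N'_3 = 102·cos18.9° = 96.5; c'Δl = 11.86; W sinα = 33.0
Slice 4: Δl = 3.0/cos39.4° = 3.882 m; N'_4 = 100·cos39.4° = 77.3; c'Δl = 25.62; W sinα = 63.5
Σc'Δl = 66.2 kN/m; ΣN' = 397.6 kN/m; ΣW sinα = 90.0 kN/m
Resisting = 66.2 + 397.6·tan26.0° = 66.2 + 193.9 = 260.2 kN/m
FS = 260.2 / 90.0 = 2.891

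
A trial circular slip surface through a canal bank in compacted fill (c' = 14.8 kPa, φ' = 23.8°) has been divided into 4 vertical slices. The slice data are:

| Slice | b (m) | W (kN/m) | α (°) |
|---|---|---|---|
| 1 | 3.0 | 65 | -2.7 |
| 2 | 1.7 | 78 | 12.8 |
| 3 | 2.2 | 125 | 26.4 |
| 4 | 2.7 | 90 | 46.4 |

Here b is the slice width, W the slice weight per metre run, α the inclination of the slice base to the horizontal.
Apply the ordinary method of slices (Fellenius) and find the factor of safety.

FS = 2.25

Ordinary method of slices: FS = Σ[c'·Δl_i + (W_i cosα_i)·tanφ'] / Σ W_i sinα_i, with Δl_i = b_i / cosα_i.
Slice 1: Δl = 3.0/cos(-2.7°) = 3.003 m; N'_1 = 65·cos(-2.7°) = 64.9; c'Δl = 44.45; W sinα = -3.1
Slice 2: Δl = 1.7/cos12.8° = 1.743 m; N'_2 = 78·cos12.8° = 76.1; c'Δl = 25.80; W sinα = 17.3
Slice 3: Δl = 2.2/cos26.4° = 2.456 m; N'_3 = 125·cos26.4° = 112.0; c'Δl = 36.35; W sinα = 55.6
Slice 4: Δl = 2.7/cos46.4° = 3.915 m; N'_4 = 90·cos46.4° = 62.1; c'Δl = 57.94; W sinα = 65.2
Σc'Δl = 164.5 kN/m; ΣN' = 315.0 kN/m; ΣW sinα = 135.0 kN/m
Resisting = 164.5 + 315.0·tan23.8° = 164.5 + 138.9 = 303.5 kN/m
FS = 303.5 / 135.0 = 2.248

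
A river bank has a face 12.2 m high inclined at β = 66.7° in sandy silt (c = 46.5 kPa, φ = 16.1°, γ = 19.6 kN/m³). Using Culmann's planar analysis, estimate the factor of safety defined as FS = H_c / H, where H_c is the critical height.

FS = 1.88

H_c = (4c/γ) · sinβ cosφ / [1 − cos(β − φ)]
    = (4·46.5/19.6) · sin66.7°·cos16.1° / [1 − cos50.6°]
    = 9.490 · 0.8824 / 0.3653 = 22.93 m
FS = H_c / H = 22.93 / 12.2 = 1.879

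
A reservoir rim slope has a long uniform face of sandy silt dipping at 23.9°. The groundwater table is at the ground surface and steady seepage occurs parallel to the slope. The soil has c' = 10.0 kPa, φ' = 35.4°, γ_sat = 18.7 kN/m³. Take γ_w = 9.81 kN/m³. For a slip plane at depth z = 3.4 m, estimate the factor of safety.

FS = 1.19

With seepage parallel to the slope and the water table at the surface, the effective normal stress on the slip plane uses the buoyant unit weight γ' = γ_sat − γ_w while the driving shear stress uses γ_sat:
FS = [c' + γ' z cos²β tanφ'] / [γ_sat z sinβ cosβ]
γ' = 18.7 − 9.81 = 8.89 kN/m³
Numerator = 10.0 + 8.89·3.4·cos²23.9°·tan35.4° = 10.0 + 8.89·3.4·0.8359·0.7107 = 27.955 kPa
Denominator = 18.7·3.4·sin23.9°·cos23.9° = 18.7·3.4·0.4051·0.9143 = 23.550 kPa
FS = 27.955 / 23.550 = 1.187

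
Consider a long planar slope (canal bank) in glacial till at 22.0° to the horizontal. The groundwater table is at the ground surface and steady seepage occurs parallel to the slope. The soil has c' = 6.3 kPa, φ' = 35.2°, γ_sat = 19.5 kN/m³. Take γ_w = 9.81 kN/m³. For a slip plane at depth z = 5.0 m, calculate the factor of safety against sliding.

FS = 1.05

With seepage parallel to the slope and the water table at the surface, the effective normal stress on the slip plane uses the buoyant unit weight γ' = γ_sat − γ_w while the driving shear stress uses γ_sat:
FS = [c' + γ' z cos²β tanφ'] / [γ_sat z sinβ cosβ]
γ' = 19.5 − 9.81 = 9.69 kN/m³
Numerator = 6.3 + 9.69·5.0·cos²22.0°·tan35.2° = 6.3 + 9.69·5.0·0.8597·0.7054 = 35.682 kPa
Denominator = 19.5·5.0·sin22.0°·cos22.0° = 19.5·5.0·0.3746·0.9272 = 33.865 kPa
FS = 35.682 / 33.865 = 1.054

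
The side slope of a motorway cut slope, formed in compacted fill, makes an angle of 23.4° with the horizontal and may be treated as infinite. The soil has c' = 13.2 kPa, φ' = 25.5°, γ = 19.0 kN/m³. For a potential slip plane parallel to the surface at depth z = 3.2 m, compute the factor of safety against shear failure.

FS = 1.70

For an infinite slope with a slip plane parallel to the surface (no pore pressure): FS = [c' + γz cos²β tanφ'] / [γz sinβ cosβ].
γz = 19.0·3.2 = 60.80 kN/m²
Numerator = 13.2 + 60.80·cos²23.4°·tan25.5° = 13.2 + 60.80·0.8423·0.4770 = 37.626 kPa
Denominator = 60.80·sin23.4°·cos23.4° = 60.80·0.3971·0.9178 = 22.161 kPa
FS = 37.626 / 22.161 = 1.698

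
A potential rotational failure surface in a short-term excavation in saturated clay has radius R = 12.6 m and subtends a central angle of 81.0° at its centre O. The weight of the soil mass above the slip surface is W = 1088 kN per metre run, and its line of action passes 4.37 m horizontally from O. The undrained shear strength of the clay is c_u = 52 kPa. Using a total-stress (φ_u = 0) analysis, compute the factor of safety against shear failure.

Taking moments about the centre O, the resisting moment is provided by the undrained shear strength acting along the arc:
Arc length L_a = R·θ = 12.6·(81.0°·π/180) = 12.6·1.4137 = 17.81 m
M_R = c_u·L_a·R = 52·17.81·12.6 = 11671.0 kN·m/m
M_D = W·d = 1088·4.37 = 4754.6 kN·m/m
FS = M_R / M_D = 11671.0 / 4754.6 = 2.455

FS = 2.45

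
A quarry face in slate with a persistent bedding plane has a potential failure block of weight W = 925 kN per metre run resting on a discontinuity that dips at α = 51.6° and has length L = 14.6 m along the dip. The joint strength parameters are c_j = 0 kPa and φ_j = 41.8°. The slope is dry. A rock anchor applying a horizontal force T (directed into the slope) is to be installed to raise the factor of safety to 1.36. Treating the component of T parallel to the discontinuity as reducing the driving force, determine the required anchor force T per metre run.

Resolving forces along and normal to the sliding plane, with the horizontal anchor force T adding T·sinα to the effective normal force and T·cosα acting up the plane against the driving force:
FS = [c_jL + (W cosα + T sinα) tanφ_j] / [W sinα − T cosα]
Without the anchor: N' = 574.6 kN/m, driving T_d = 724.9 kN/m, resisting R = 0·14.6 + 574.6·tan41.8° = 513.7 kN/m, FS = 0.71.
Setting FS = 1.36 and solving for T:
1.36·(724.9 − T cos51.6°) = 513.7 + T sin51.6°·tan41.8°
T·(sin51.6°·tan41.8° + 1.36·cos51.6°) = 1.36·724.9 − 513.7
T·(0.7837·0.8941 + 1.36·0.6211) = 985.9 − 513.7 = 472.2
T·1.5455 = 472.2
T = 305.5 kN/m

T = 306 kN/m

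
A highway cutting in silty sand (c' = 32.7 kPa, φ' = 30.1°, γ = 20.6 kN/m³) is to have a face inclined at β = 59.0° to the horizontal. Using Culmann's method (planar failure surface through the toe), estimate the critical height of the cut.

H_c = 37.81 m

Culmann's analysis gives the critical failure plane at α_cr = (β + φ')/2 = (59.0 + 30.1)/2 = 44.5°, and the critical height
H_c = (4c'/γ) · sinβ cosφ' / [1 − cos(β − φ')]
    = (4·32.7/20.6) · sin59.0°·cos30.1° / [1 − cos(28.9°)]
    = 6.350 · 0.8572·0.8652 / [1 − 0.8755]
    = 6.350 · 0.7416 / 0.1245
    = 37.81 m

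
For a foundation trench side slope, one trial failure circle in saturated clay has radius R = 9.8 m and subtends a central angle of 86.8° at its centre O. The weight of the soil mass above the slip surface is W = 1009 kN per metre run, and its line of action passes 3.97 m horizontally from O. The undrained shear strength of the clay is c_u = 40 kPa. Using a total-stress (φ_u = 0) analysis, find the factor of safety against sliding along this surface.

FS = 1.45

Taking moments about the centre O, the resisting moment is provided by the undrained shear strength acting along the arc:
Arc length L_a = R·θ = 9.8·(86.8°·π/180) = 9.8·1.5149 = 14.85 m
M_R = c_u·L_a·R = 40·14.85·9.8 = 5819.8 kN·m/m
M_D = W·d = 1009·3.97 = 4005.7 kN·m/m
FS = M_R / M_D = 5819.8 / 4005.7 = 1.453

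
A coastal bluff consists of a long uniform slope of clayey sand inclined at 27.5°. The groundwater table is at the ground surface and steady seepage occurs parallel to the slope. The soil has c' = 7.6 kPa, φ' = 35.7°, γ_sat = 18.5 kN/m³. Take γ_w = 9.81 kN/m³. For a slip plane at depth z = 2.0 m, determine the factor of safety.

With seepage parallel to the slope and the water table at the surface, the effective normal stress on the slip plane uses the buoyant unit weight γ' = γ_sat − γ_w while the driving shear stress uses γ_sat:
FS = [c' + γ' z cos²β tanφ'] / [γ_sat z sinβ cosβ]
γ' = 18.5 − 9.81 = 8.69 kN/m³
Numerator = 7.6 + 8.69·2.0·cos²27.5°·tan35.7° = 7.6 + 8.69·2.0·0.7868·0.7186 = 17.426 kPa
Denominator = 18.5·2.0·sin27.5°·cos27.5° = 18.5·2.0·0.4617·0.8870 = 15.154 kPa
FS = 17.426 / 15.154 = 1.150

FS = 1.15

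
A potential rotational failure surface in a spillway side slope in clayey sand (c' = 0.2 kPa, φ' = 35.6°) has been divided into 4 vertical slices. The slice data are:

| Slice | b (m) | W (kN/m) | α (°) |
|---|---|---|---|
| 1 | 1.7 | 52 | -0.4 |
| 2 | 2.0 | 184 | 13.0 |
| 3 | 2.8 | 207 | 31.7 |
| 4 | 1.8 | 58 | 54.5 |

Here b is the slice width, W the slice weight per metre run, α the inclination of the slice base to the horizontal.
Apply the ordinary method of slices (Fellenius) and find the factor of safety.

FS = 1.61

Ordinary method of slices: FS = Σ[c'·Δl_i + (W_i cosα_i)·tanφ'] / Σ W_i sinα_i, with Δl_i = b_i / cosα_i.
Slice 1: Δl = 1.7/cos(-0.4°) = 1.700 m; N'_1 = 52·cos(-0.4°) = 52.0; c'Δl = 0.34; W sinα = -0.4
Slice 2: Δl = 2.0/cos13.0° = 2.053 m; N'_2 = 184·cos13.0° = 179.3; c'Δl = 0.41; W sinα = 41.4
Slice 3: Δl = 2.8/cos31.7° = 3.291 m; N'_3 = 207·cos31.7° = 176.1; c'Δl = 0.66; W sinα = 108.8
Slice 4: Δl = 1.8/cos54.5° = 3.100 m; N'_4 = 58·cos54.5° = 33.7; c'Δl = 0.62; W sinα = 47.2
Σc'Δl = 2.0 kN/m; ΣN' = 441.1 kN/m; ΣW sinα = 197.0 kN/m
Resisting = 2.0 + 441.1·tan35.6° = 2.0 + 315.8 = 317.8 kN/m
FS = 317.8 / 197.0 = 1.613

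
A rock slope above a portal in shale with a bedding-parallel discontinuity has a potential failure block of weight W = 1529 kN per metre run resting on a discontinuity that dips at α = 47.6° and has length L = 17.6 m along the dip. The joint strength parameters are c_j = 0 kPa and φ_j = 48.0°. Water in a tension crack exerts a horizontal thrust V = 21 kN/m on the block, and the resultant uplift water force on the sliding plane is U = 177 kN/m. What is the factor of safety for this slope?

Resolving the block weight along and normal to the plane and applying the Mohr–Coulomb strength on the joint:
N' = W cosα − U − V sinα = 1529·cos47.6° − 177 − 21·sin47.6° = 838.5 kN/m
Driving force T = W sinα + V cosα = 1529·sin47.6° + 21·cos47.6° = 1143.3 kN/m
Resisting force R = c_j·L + N'·tanφ_j = 0·17.6 + 838.5·tan48.0° = 0.0 + 931.2 = 931.2 kN/m
FS = R / T = 931.2 / 1143.3 = 0.815

FS = 0.81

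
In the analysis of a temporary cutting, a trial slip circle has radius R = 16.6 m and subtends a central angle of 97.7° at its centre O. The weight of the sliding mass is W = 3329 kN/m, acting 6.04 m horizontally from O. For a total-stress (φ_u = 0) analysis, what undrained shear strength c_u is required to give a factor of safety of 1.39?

c_u = 59.5 kPa

FS = c_u·L_a·R / (W·d), so c_u = FS·W·d / (L_a·R).
Arc length L_a = R·θ = 16.6·(97.7°·π/180) = 16.6·1.7052 = 28.31 m
c_u = 1.39·3329·6.04 / (28.31·16.6) = 27949.0 / 469.88 = 59.48 kPa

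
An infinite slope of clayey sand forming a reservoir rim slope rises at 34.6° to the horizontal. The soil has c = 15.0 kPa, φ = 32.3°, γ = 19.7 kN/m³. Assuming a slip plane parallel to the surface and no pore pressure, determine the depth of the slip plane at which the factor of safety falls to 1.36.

Setting FS = 1.36 in FS = [c + γz cos²β tanφ] / [γz sinβ cosβ] and solving for z:
z = c / [γ cosβ (FS·sinβ − cosβ·tanφ)]
  = 15.0 / [19.7·cos34.6°·(1.36·sin34.6° − cos34.6°·tan32.3°)]
  = 15.0 / [19.7·0.8231·(1.36·0.5678 − 0.8231·0.6322)]
  = 15.0 / 4.0848 = 3.672 m

z = 3.67 m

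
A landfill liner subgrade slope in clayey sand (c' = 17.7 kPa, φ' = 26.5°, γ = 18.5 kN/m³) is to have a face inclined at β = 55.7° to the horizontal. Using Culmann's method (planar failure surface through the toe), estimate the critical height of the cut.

H_c = 22.26 m

Culmann's analysis gives the critical failure plane at α_cr = (β + φ')/2 = (55.7 + 26.5)/2 = 41.1°, and the critical height
H_c = (4c'/γ) · sinβ cosφ' / [1 − cos(β − φ')]
    = (4·17.7/18.5) · sin55.7°·cos26.5° / [1 − cos(29.2°)]
    = 3.827 · 0.8261·0.8949 / [1 − 0.8729]
    = 3.827 · 0.7393 / 0.1271
    = 22.26 m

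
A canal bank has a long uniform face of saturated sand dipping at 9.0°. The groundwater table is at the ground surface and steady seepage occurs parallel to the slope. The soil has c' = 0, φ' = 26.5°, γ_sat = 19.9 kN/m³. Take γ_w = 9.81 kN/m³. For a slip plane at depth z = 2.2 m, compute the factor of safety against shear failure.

With seepage parallel to the slope and the water table at the surface, the effective normal stress on the slip plane uses the buoyant unit weight γ' = γ_sat − γ_w while the driving shear stress uses γ_sat:
FS = [c' + γ' z cos²β tanφ'] / [γ_sat z sinβ cosβ]
(For c' = 0 this reduces to FS = (γ'/γ_sat)·tanφ'/tanβ.)
γ' = 19.9 − 9.81 = 10.09 kN/m³
Numerator = 0.0 + 10.09·2.2·cos²9.0°·tan26.5° = 0.0 + 10.09·2.2·0.9755·0.4986 = 10.797 kPa
Denominator = 19.9·2.2·sin9.0°·cos9.0° = 19.9·2.2·0.1564·0.9877 = 6.764 kPa
FS = 10.797 / 6.764 = 1.596

FS = 1.60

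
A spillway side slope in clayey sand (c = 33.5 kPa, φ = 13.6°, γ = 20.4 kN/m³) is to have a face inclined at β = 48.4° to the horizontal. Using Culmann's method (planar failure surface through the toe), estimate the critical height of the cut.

H_c = 26.69 m

Culmann's analysis gives the critical failure plane at α_cr = (β + φ)/2 = (48.4 + 13.6)/2 = 31.0°, and the critical height
H_c = (4c/γ) · sinβ cosφ / [1 − cos(β − φ)]
    = (4·33.5/20.4) · sin48.4°·cos13.6° / [1 − cos(34.8°)]
    = 6.569 · 0.7478·0.9720 / [1 − 0.8211]
    = 6.569 · 0.7268 / 0.1789
    = 26.69 m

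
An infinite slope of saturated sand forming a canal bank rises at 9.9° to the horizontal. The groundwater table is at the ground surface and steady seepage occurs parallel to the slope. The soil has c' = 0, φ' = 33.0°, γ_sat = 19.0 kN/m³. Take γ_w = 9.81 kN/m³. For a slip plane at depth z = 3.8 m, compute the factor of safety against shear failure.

With seepage parallel to the slope and the water table at the surface, the effective normal stress on the slip plane uses the buoyant unit weight γ' = γ_sat − γ_w while the driving shear stress uses γ_sat:
FS = [c' + γ' z cos²β tanφ'] / [γ_sat z sinβ cosβ]
(For c' = 0 this reduces to FS = (γ'/γ_sat)·tanφ'/tanβ.)
γ' = 19.0 − 9.81 = 9.19 kN/m³
Numerator = 0.0 + 9.19·3.8·cos²9.9°·tan33.0° = 0.0 + 9.19·3.8·0.9704·0.6494 = 22.008 kPa
Denominator = 19.0·3.8·sin9.9°·cos9.9° = 19.0·3.8·0.1719·0.9851 = 12.228 kPa
FS = 22.008 / 12.228 = 1.800

FS = 1.80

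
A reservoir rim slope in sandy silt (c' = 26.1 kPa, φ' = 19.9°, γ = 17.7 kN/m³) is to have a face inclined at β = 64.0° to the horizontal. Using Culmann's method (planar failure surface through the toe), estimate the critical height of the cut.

H_c = 17.68 m

Culmann's analysis gives the critical failure plane at α_cr = (β + φ')/2 = (64.0 + 19.9)/2 = 42.0°, and the critical height
H_c = (4c'/γ) · sinβ cosφ' / [1 − cos(β − φ')]
    = (4·26.1/17.7) · sin64.0°·cos19.9° / [1 − cos(44.1°)]
    = 5.898 · 0.8988·0.9403 / [1 − 0.7181]
    = 5.898 · 0.8451 / 0.2819
    = 17.68 m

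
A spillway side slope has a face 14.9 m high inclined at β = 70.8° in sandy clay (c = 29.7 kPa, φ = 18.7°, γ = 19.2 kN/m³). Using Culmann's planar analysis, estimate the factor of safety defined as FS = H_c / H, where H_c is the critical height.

FS = 0.96

H_c = (4c/γ) · sinβ cosφ / [1 − cos(β − φ)]
    = (4·29.7/19.2) · sin70.8°·cos18.7° / [1 − cos52.1°]
    = 6.188 · 0.8945 / 0.3857 = 14.35 m
FS = H_c / H = 14.35 / 14.9 = 0.963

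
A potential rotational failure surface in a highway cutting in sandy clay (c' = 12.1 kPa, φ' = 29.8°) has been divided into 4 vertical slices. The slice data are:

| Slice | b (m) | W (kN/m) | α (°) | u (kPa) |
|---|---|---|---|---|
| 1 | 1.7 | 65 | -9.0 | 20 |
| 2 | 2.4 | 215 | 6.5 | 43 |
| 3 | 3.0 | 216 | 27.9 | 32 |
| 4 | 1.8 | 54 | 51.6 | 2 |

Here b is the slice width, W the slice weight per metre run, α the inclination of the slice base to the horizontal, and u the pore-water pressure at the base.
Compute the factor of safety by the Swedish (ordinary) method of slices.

FS = 1.71

Ordinary method of slices: FS = Σ[c'·Δl_i + (W_i cosα_i − u_i·Δl_i)·tanφ'] / Σ W_i sinα_i, with Δl_i = b_i / cosα_i.
Slice 1: Δl = 1.7/cos(-9.0°) = 1.721 m; N'_1 = 65·cos(-9.0°) − 20·1.721 = 29.8; c'Δl = 20.83; W sinα = -10.2
Slice 2: Δl = 2.4/cos6.5° = 2.416 m; N'_2 = 215·cos6.5° − 43·2.416 = 109.8; c'Δl = 29.23; W sinα = 24.3
Slice 3: Δl = 3.0/cos27.9° = 3.395 m; N'_3 = 216·cos27.9° − 32·3.395 = 82.3; c'Δl = 41.07; W sinα = 101.1
Slice 4: Δl = 1.8/cos51.6° = 2.898 m; N'_4 = 54·cos51.6° − 2·2.898 = 27.7; c'Δl = 35.06; W sinα = 42.3
Σc'Δl = 126.2 kN/m; ΣN' = 249.5 kN/m; ΣW sinα = 157.6 kN/m
Resisting = 126.2 + 249.5·tan29.8° = 126.2 + 142.9 = 269.1 kN/m
FS = 269.1 / 157.6 = 1.708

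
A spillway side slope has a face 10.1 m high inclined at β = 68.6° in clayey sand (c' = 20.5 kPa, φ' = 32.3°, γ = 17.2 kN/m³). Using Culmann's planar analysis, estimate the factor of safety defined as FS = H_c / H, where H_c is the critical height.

FS = 1.91

H_c = (4c'/γ) · sinβ cosφ' / [1 − cos(β − φ')]
    = (4·20.5/17.2) · sin68.6°·cos32.3° / [1 − cos36.3°]
    = 4.767 · 0.7870 / 0.1941 = 19.33 m
FS = H_c / H = 19.33 / 10.1 = 1.914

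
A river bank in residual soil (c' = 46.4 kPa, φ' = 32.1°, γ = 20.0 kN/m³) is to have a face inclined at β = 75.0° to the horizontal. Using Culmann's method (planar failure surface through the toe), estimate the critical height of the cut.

Culmann's analysis gives the critical failure plane at α_cr = (β + φ')/2 = (75.0 + 32.1)/2 = 53.5°, and the critical height
H_c = (4c'/γ) · sinβ cosφ' / [1 − cos(β − φ')]
    = (4·46.4/20.0) · sin75.0°·cos32.1° / [1 − cos(42.9°)]
    = 9.280 · 0.9659·0.8471 / [1 − 0.7325]
    = 9.280 · 0.8183 / 0.2675
    = 28.39 m

H_c = 28.39 m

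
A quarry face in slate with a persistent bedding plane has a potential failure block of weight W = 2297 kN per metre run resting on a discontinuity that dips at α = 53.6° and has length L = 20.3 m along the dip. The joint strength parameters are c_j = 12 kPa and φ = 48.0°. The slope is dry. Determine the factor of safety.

Resolving the block weight along and normal to the plane and applying the Mohr–Coulomb strength on the joint:
N' = W cosα = 2297·cos53.6° = 1363.1 kN/m
Driving force T = W sinα = 2297·sin53.6° = 1848.8 kN/m
Resisting force R = c_j·L + N'·tanφ = 12·20.3 + 1363.1·tan48.0° = 243.6 + 1513.9 = 1757.5 kN/m
FS = R / T = 1757.5 / 1848.8 = 0.951

FS = 0.95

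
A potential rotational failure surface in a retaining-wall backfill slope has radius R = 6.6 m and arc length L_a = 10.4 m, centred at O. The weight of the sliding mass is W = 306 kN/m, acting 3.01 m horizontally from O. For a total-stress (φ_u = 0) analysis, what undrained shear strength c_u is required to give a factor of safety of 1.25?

c_u = 16.8 kPa

FS = c_u·L_a·R / (W·d), so c_u = FS·W·d / (L_a·R).
c_u = 1.25·306·3.01 / (10.40·6.6) = 1151.3 / 68.64 = 16.77 kPa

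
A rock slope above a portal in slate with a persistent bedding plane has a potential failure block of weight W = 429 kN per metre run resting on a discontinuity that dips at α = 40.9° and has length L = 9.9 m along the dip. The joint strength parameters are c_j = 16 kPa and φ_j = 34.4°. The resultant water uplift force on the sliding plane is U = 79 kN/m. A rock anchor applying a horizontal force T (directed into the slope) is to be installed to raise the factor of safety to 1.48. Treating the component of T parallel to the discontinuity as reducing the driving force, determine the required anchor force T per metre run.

T = 57 kN/m

Resolving forces along and normal to the sliding plane, with the horizontal anchor force T adding T·sinα to the effective normal force and T·cosα acting up the plane against the driving force:
FS = [c_jL + (W cosα − U + T sinα) tanφ_j] / [W sinα − T cosα]
Without the anchor: N' = 245.3 kN/m, driving T_d = 280.9 kN/m, resisting R = 16·9.9 + 245.3·tan34.4° = 326.3 kN/m, FS = 1.16.
Setting FS = 1.48 and solving for T:
1.48·(280.9 − T cos40.9°) = 326.3 + T sin40.9°·tan34.4°
T·(sin40.9°·tan34.4° + 1.48·cos40.9°) = 1.48·280.9 − 326.3
T·(0.6547·0.6847 + 1.48·0.7559) = 415.7 − 326.3 = 89.4
T·1.5670 = 89.4
T = 57.0 kN/m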